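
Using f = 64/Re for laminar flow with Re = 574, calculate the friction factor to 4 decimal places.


f = 64 / Re
f = 64 / 574
f = 0.1115


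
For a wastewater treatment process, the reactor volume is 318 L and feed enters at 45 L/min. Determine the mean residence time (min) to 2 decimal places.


tau = V / v0
tau = 318 / 45
tau = 7.07 min


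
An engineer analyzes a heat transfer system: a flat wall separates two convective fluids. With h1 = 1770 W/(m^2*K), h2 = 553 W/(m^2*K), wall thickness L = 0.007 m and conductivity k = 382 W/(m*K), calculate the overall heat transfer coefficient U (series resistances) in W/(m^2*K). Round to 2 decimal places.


1/U = 1/h1 + L/k + 1/h2
1/U = 1/1770 + 0.007/382 + 1/553
1/U = 0.0005649718 + 1.83246e-05 + 0.0018083183
1/U = 0.0023916147
U = 418.13 W/(m^2*K)


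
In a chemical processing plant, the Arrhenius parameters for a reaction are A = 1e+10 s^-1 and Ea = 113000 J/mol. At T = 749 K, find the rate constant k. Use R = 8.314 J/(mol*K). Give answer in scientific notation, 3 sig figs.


k = A * exp(-Ea/(R*T))
k = 1e+10 * exp(-113000 / (8.314 * 749))
k = 1e+10 * exp(-18.146238)
k = 1.32e+02


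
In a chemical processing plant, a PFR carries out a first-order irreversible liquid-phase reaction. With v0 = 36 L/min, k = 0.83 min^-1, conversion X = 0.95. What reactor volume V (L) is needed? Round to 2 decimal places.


V = (v0/k) * ln(1/(1-X))
V = (36/0.83) * ln(1/(1-0.95))
V = 43.373494 * ln(20.0)
V = 43.373494 * 2.995732
V = 129.94 L


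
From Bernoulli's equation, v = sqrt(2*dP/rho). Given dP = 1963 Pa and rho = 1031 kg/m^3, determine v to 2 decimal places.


v = sqrt(2*dP/rho)
v = sqrt(2*1963/1031)
v = sqrt(3.807953)
v = 1.95 m/s


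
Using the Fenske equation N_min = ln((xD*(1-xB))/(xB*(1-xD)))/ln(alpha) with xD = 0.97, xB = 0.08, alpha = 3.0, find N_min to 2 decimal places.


N_min = ln((xD*(1-xB))/(xB*(1-xD))) / ln(alpha)
Numerator inside ln: 0.8924 / 0.0024 = 371.833333
ln(371.833333) = 5.918446
ln(alpha) = ln(3.0) = 1.098612
N_min = 5.918446 / 1.098612 = 5.39


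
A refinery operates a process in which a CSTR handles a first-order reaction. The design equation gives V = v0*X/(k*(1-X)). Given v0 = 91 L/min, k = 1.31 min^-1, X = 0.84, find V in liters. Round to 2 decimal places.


V = v0 * X / (k * (1 - X))
V = 91 * 0.84 / (1.31 * (1 - 0.84))
V = 76.44 / (1.31 * 0.16)
V = 76.44 / 0.2096
V = 364.69 L


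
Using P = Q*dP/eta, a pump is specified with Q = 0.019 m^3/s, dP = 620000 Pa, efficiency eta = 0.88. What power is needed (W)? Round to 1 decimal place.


P = Q * dP / eta
P = 0.019 * 620000 / 0.88
P = 11780.0 / 0.88
P = 13386.4 W


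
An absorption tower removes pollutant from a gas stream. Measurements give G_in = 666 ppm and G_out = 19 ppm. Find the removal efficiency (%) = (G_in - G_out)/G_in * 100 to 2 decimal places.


Efficiency = (G_in - G_out) / G_in * 100%
Efficiency = (666 - 19) / 666 * 100
Efficiency = 647 / 666 * 100
Efficiency = 97.15%


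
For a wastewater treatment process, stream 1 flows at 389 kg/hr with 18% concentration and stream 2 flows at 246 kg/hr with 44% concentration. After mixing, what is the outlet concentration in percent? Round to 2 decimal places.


Mass balance on solute: F1*x1 + F2*x2 = F3*x3
F3 = F1 + F2 = 389 + 246 = 635 kg/hr
x3 = (F1*x1 + F2*x2)/F3
x3 = (389*0.18 + 246*0.44) / 635
x3 = 28.07%


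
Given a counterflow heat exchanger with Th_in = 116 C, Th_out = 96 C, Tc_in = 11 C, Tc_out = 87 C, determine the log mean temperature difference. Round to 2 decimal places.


dT1 = Th_in - Tc_out = 116 - 87 = 29
dT2 = Th_out - Tc_in = 96 - 11 = 85
LMTD = (dT1 - dT2) / ln(dT1/dT2)
LMTD = (29 - 85) / ln(29/85)
LMTD = 52.08 K


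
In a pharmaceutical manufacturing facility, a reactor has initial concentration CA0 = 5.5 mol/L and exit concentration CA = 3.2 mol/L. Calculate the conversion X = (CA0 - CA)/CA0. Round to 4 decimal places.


X = (CA0 - CA) / CA0
X = (5.5 - 3.2) / 5.5
X = 2.3 / 5.5
X = 0.4182


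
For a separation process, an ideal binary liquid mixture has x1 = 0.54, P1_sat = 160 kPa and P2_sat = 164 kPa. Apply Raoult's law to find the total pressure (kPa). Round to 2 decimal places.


P = x1*P1_sat + x2*P2_sat
x2 = 1 - x1 = 1 - 0.54 = 0.46
P = 0.54*160 + 0.46*164
P = 86.4 + 75.44
P = 161.84 kPa


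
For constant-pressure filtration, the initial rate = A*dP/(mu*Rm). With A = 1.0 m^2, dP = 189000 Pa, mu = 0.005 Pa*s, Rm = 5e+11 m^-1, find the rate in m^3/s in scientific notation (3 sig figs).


rate = A * dP / (mu * Rm)
rate = 1.0 * 189000 / (0.005 * 5e+11)
rate = 189000.0 / 2.500e+09
rate = 7.56e-05 m^3/s


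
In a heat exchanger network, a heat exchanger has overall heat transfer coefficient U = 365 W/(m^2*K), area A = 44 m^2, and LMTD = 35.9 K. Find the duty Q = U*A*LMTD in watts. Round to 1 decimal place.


Q = U * A * LMTD
Q = 365 * 44 * 35.9
Q = 576554.0 W


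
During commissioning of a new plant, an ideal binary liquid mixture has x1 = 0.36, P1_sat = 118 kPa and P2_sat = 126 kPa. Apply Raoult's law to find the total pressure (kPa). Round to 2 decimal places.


P = x1*P1_sat + x2*P2_sat
x2 = 1 - x1 = 1 - 0.36 = 0.64
P = 0.36*118 + 0.64*126
P = 42.48 + 80.64
P = 123.12 kPa


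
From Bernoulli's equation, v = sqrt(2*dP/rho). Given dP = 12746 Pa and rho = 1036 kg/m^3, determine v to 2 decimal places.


v = sqrt(2*dP/rho)
v = sqrt(2*12746/1036)
v = sqrt(24.606178)
v = 4.96 m/s


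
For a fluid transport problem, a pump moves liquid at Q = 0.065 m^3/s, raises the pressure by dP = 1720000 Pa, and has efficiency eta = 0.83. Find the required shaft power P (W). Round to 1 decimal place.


P = Q * dP / eta
P = 0.065 * 1720000 / 0.83
P = 111800.0 / 0.83
P = 134698.8 W


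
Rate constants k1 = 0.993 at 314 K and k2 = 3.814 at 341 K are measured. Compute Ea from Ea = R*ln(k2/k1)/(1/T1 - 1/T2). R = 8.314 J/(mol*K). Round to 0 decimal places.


Ea = R * ln(k2/k1) / (1/T1 - 1/T2)
ln(k2/k1) = ln(3.814/0.993) = 1.3457031
1/T1 - 1/T2 = 1/314 - 1/341 = 0.000252162056
Ea = 8.314 * 1.3457031 / 0.000252162056
Ea = 44369 J/mol


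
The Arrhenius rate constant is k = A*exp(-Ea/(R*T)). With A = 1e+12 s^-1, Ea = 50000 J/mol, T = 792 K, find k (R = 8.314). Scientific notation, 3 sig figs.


k = A * exp(-Ea/(R*T))
k = 1e+12 * exp(-50000 / (8.314 * 792))
k = 1e+12 * exp(-7.593374)
k = 5.04e+08


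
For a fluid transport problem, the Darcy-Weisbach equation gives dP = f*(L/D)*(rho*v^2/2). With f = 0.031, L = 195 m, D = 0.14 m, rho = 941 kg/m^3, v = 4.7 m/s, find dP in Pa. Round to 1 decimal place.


dP = f * (L/D) * (rho*v^2/2)
dP = 0.031 * (195/0.14) * (941*4.7^2/2)
L/D = 1392.85714286
rho*v^2/2 = 941*22.09/2 = 10393.345
dP = 0.031 * 1392.85714286 * 10393.345
dP = 448769.8 Pa


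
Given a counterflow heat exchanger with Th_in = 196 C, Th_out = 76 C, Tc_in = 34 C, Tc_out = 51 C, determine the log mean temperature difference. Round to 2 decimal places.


dT1 = Th_in - Tc_out = 196 - 51 = 145
dT2 = Th_out - Tc_in = 76 - 34 = 42
LMTD = (dT1 - dT2) / ln(dT1/dT2)
LMTD = (145 - 42) / ln(145/42)
LMTD = 83.13 K


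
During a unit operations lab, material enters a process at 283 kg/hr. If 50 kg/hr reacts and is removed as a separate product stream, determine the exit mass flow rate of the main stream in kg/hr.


Steady-state mass balance on the main outlet: F_out = F_in - F_removed
F_out = 283 - 50
F_out = 233 kg/hr


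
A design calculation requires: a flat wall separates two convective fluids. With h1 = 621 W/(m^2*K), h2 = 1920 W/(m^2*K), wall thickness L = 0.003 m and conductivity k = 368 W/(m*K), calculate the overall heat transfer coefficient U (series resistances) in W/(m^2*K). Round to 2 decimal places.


1/U = 1/h1 + L/k + 1/h2
1/U = 1/621 + 0.003/368 + 1/1920
1/U = 0.001610306 + 8.1522e-06 + 0.0005208333
1/U = 0.0021392915
U = 467.44 W/(m^2*K)


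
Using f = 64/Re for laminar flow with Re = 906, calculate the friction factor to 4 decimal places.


f = 64 / Re
f = 64 / 906
f = 0.0706


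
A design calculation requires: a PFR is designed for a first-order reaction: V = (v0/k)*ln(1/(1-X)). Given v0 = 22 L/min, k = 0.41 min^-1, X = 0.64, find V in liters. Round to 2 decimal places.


V = (v0/k) * ln(1/(1-X))
V = (22/0.41) * ln(1/(1-0.64))
V = 53.658537 * ln(2.777778)
V = 53.658537 * 1.021651
V = 54.82 L


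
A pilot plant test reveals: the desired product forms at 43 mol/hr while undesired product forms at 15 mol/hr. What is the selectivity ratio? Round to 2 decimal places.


S = desired product rate / undesired product rate
S = 43 / 15
S = 2.87


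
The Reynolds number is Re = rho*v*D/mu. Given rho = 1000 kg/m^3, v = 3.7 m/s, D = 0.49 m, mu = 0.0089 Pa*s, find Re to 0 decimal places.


Re = rho * v * D / mu
Re = 1000 * 3.7 * 0.49 / 0.0089
Re = 1813.0 / 0.0089
Re = 203708


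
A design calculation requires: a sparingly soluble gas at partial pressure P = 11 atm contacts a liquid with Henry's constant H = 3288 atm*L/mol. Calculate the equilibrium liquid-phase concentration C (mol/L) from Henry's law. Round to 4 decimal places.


C = P / H
C = 11 / 3288
C = 0.0033 mol/L


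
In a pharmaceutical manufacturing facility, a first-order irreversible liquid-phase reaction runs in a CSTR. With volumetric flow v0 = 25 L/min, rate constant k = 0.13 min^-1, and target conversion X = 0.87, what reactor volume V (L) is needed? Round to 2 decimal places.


V = v0 * X / (k * (1 - X))
V = 25 * 0.87 / (0.13 * (1 - 0.87))
V = 21.75 / (0.13 * 0.13)
V = 21.75 / 0.0169
V = 1286.98 L


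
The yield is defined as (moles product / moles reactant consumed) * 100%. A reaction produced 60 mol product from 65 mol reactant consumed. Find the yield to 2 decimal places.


Yield = (moles product / moles consumed) * 100%
Yield = (60 / 65) * 100
Yield = 0.9231 * 100
Yield = 92.31%


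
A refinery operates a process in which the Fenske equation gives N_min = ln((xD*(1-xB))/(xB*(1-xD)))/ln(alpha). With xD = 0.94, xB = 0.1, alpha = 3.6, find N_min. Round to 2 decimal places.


N_min = ln((xD*(1-xB))/(xB*(1-xD))) / ln(alpha)
Numerator inside ln: 0.846 / 0.006 = 141.0
ln(141.0) = 4.94876
ln(alpha) = ln(3.6) = 1.280934
N_min = 4.94876 / 1.280934 = 3.86


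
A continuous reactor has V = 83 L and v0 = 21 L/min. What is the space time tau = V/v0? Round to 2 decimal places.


tau = V / v0
tau = 83 / 21
tau = 3.95 min


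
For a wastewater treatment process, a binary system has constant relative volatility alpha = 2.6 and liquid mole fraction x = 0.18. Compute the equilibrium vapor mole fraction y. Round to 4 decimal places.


y = alpha*x / (1 + (alpha-1)*x)
y = 2.6*0.18 / (1 + (2.6-1)*0.18)
y = 0.468 / (1 + 0.288)
y = 0.468 / 1.288
y = 0.3634


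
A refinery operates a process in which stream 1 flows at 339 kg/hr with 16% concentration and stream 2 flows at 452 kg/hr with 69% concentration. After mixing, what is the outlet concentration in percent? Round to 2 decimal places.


Mass balance on solute: F1*x1 + F2*x2 = F3*x3
F3 = F1 + F2 = 339 + 452 = 791 kg/hr
x3 = (F1*x1 + F2*x2)/F3
x3 = (339*0.16 + 452*0.69) / 791
x3 = 46.29%


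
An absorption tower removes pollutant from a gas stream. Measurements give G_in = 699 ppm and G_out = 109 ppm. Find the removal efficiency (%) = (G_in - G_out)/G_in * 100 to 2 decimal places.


Efficiency = (G_in - G_out) / G_in * 100%
Efficiency = (699 - 109) / 699 * 100
Efficiency = 590 / 699 * 100
Efficiency = 84.41%


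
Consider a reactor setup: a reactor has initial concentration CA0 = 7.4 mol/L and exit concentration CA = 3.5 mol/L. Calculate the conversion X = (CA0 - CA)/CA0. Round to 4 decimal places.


X = (CA0 - CA) / CA0
X = (7.4 - 3.5) / 7.4
X = 3.9 / 7.4
X = 0.5270


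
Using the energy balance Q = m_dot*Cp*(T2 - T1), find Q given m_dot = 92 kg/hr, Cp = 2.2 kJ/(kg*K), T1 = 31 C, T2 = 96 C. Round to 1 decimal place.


Q = m_dot * Cp * (T2 - T1)
Q = 92 * 2.2 * (96 - 31)
Q = 92 * 2.2 * 65
Q = 13156.0 kJ/hr


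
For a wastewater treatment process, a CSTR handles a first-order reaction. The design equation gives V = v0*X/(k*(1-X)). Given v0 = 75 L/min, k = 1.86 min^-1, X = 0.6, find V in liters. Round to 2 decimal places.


V = v0 * X / (k * (1 - X))
V = 75 * 0.6 / (1.86 * (1 - 0.6))
V = 45.0 / (1.86 * 0.4)
V = 45.0 / 0.744
V = 60.48 L


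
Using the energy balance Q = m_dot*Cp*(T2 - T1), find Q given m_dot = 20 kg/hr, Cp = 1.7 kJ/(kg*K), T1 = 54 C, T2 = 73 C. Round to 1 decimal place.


Q = m_dot * Cp * (T2 - T1)
Q = 20 * 1.7 * (73 - 54)
Q = 20 * 1.7 * 19
Q = 646.0 kJ/hr


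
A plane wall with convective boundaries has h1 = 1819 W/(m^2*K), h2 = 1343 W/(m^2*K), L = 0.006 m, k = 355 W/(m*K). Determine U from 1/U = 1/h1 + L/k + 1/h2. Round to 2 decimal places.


1/U = 1/h1 + L/k + 1/h2
1/U = 1/1819 + 0.006/355 + 1/1343
1/U = 0.0005497526 + 1.69014e-05 + 0.0007446016
1/U = 0.0013112556
U = 762.63 W/(m^2*K)


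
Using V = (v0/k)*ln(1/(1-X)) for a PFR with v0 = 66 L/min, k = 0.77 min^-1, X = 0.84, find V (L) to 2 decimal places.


V = (v0/k) * ln(1/(1-X))
V = (66/0.77) * ln(1/(1-0.84))
V = 85.714286 * ln(6.25)
V = 85.714286 * 1.832581
V = 157.08 L


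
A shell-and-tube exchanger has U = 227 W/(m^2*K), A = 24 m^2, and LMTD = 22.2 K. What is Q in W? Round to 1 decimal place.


Q = U * A * LMTD
Q = 227 * 24 * 22.2
Q = 120945.6 W


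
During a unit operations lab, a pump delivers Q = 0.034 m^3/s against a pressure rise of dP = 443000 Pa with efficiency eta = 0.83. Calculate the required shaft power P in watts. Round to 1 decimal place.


P = Q * dP / eta
P = 0.034 * 443000 / 0.83
P = 15062.0 / 0.83
P = 18147.0 W


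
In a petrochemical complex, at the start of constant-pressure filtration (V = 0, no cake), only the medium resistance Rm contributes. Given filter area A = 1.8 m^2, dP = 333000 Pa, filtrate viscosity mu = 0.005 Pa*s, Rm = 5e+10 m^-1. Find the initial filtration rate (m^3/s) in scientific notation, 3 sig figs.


rate = A * dP / (mu * Rm)
rate = 1.8 * 333000 / (0.005 * 5e+10)
rate = 599400.0 / 2.500e+08
rate = 2.40e-03 m^3/s


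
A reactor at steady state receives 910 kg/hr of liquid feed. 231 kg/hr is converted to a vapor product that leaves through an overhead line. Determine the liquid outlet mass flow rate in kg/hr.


Steady-state mass balance on the main outlet: F_out = F_in - F_removed
F_out = 910 - 231
F_out = 679 kg/hr


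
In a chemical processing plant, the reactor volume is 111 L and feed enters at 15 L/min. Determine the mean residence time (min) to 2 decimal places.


tau = V / v0
tau = 111 / 15
tau = 7.40 min


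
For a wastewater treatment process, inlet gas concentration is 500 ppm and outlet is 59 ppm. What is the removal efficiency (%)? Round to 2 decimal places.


Efficiency = (G_in - G_out) / G_in * 100%
Efficiency = (500 - 59) / 500 * 100
Efficiency = 441 / 500 * 100
Efficiency = 88.20%


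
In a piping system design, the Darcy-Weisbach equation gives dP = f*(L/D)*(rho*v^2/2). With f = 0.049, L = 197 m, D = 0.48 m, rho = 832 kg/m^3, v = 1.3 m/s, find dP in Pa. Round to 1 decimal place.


dP = f * (L/D) * (rho*v^2/2)
dP = 0.049 * (197/0.48) * (832*1.3^2/2)
L/D = 410.41666667
rho*v^2/2 = 832*1.69/2 = 703.04
dP = 0.049 * 410.41666667 * 703.04
dP = 14138.4 Pa


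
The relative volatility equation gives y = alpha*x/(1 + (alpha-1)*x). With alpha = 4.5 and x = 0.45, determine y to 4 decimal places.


y = alpha*x / (1 + (alpha-1)*x)
y = 4.5*0.45 / (1 + (4.5-1)*0.45)
y = 2.025 / (1 + 1.575)
y = 2.025 / 2.575
y = 0.7864


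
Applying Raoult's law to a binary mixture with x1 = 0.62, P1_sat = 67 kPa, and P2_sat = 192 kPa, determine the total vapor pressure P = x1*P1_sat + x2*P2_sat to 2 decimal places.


P = x1*P1_sat + x2*P2_sat
x2 = 1 - x1 = 1 - 0.62 = 0.38
P = 0.62*67 + 0.38*192
P = 41.54 + 72.96
P = 114.50 kPa


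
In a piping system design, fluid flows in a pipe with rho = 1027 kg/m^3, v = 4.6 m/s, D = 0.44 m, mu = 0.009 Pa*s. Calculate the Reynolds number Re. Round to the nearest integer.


Re = rho * v * D / mu
Re = 1027 * 4.6 * 0.44 / 0.009
Re = 2078.648 / 0.009
Re = 230961


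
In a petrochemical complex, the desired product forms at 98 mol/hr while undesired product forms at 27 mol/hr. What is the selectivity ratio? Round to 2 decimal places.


S = desired product rate / undesired product rate
S = 98 / 27
S = 3.63


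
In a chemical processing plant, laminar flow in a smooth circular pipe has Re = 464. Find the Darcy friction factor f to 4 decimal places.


f = 64 / Re
f = 64 / 464
f = 0.1379


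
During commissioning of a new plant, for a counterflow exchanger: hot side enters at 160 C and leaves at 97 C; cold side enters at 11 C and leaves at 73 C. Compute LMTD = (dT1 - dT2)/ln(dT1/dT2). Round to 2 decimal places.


dT1 = Th_in - Tc_out = 160 - 73 = 87
dT2 = Th_out - Tc_in = 97 - 11 = 86
LMTD = (dT1 - dT2) / ln(dT1/dT2)
LMTD = (87 - 86) / ln(87/86)
LMTD = 86.50 K


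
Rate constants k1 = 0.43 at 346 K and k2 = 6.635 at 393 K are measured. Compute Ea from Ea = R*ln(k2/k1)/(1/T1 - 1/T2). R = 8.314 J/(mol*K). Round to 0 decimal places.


Ea = R * ln(k2/k1) / (1/T1 - 1/T2)
ln(k2/k1) = ln(6.635/0.43) = 2.7363287
1/T1 - 1/T2 = 1/346 - 1/393 = 0.000345644148
Ea = 8.314 * 2.7363287 / 0.000345644148
Ea = 65819 J/mol


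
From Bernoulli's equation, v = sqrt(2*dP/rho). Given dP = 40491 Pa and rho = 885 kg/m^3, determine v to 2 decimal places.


v = sqrt(2*dP/rho)
v = sqrt(2*40491/885)
v = sqrt(91.505085)
v = 9.57 m/s


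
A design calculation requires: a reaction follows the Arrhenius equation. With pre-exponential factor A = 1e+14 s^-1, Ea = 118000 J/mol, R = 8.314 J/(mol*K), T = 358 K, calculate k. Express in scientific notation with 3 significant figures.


k = A * exp(-Ea/(R*T))
k = 1e+14 * exp(-118000 / (8.314 * 358))
k = 1e+14 * exp(-39.645049)
k = 6.06e-04


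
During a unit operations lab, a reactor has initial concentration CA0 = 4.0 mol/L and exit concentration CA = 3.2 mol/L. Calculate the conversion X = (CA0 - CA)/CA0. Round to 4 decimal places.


X = (CA0 - CA) / CA0
X = (4.0 - 3.2) / 4.0
X = 0.8 / 4.0
X = 0.2000


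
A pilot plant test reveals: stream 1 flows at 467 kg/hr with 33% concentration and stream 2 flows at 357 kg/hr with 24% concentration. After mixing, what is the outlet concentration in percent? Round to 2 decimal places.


Mass balance on solute: F1*x1 + F2*x2 = F3*x3
F3 = F1 + F2 = 467 + 357 = 824 kg/hr
x3 = (F1*x1 + F2*x2)/F3
x3 = (467*0.33 + 357*0.24) / 824
x3 = 29.10%


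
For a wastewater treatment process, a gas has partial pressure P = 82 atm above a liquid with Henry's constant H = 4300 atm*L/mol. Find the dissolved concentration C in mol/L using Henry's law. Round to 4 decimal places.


C = P / H
C = 82 / 4300
C = 0.0191 mol/L


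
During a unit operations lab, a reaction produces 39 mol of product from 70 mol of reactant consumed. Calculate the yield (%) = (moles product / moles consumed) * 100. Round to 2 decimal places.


Yield = (moles product / moles consumed) * 100%
Yield = (39 / 70) * 100
Yield = 0.5571 * 100
Yield = 55.71%


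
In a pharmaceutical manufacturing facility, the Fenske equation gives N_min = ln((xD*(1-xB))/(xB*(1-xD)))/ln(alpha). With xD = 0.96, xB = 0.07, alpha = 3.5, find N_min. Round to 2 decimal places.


N_min = ln((xD*(1-xB))/(xB*(1-xD))) / ln(alpha)
Numerator inside ln: 0.8928 / 0.0028 = 318.857143
ln(318.857143) = 5.764743
ln(alpha) = ln(3.5) = 1.252763
N_min = 5.764743 / 1.252763 = 4.60


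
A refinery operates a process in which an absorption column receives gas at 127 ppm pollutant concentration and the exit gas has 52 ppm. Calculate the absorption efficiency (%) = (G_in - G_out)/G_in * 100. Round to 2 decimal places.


Efficiency = (G_in - G_out) / G_in * 100%
Efficiency = (127 - 52) / 127 * 100
Efficiency = 75 / 127 * 100
Efficiency = 59.06%


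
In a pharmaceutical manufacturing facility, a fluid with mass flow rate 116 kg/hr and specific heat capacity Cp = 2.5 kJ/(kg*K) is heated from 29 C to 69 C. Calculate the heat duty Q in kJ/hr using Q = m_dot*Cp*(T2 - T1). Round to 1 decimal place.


Q = m_dot * Cp * (T2 - T1)
Q = 116 * 2.5 * (69 - 29)
Q = 116 * 2.5 * 40
Q = 11600.0 kJ/hr


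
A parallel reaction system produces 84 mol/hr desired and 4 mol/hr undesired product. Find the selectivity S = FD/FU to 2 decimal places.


S = desired product rate / undesired product rate
S = 84 / 4
S = 21.00


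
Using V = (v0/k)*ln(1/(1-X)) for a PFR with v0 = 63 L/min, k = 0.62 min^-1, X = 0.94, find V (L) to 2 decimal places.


V = (v0/k) * ln(1/(1-X))
V = (63/0.62) * ln(1/(1-0.94))
V = 101.612903 * ln(16.666667)
V = 101.612903 * 2.813411
V = 285.88 L


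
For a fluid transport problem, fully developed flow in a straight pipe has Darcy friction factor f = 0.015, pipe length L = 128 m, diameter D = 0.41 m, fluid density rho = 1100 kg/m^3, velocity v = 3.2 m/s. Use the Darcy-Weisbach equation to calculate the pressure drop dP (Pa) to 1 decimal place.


dP = f * (L/D) * (rho*v^2/2)
dP = 0.015 * (128/0.41) * (1100*3.2^2/2)
L/D = 312.19512195
rho*v^2/2 = 1100*10.24/2 = 5632.0
dP = 0.015 * 312.19512195 * 5632.0
dP = 26374.2 Pa


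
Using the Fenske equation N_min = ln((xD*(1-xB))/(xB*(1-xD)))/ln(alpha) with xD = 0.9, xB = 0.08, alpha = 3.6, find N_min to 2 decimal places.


N_min = ln((xD*(1-xB))/(xB*(1-xD))) / ln(alpha)
Numerator inside ln: 0.828 / 0.008 = 103.5
ln(103.5) = 4.639572
ln(alpha) = ln(3.6) = 1.280934
N_min = 4.639572 / 1.280934 = 3.62


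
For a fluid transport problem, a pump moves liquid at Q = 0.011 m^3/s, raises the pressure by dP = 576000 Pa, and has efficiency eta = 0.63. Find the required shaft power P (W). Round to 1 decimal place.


P = Q * dP / eta
P = 0.011 * 576000 / 0.63
P = 6336.0 / 0.63
P = 10057.1 W


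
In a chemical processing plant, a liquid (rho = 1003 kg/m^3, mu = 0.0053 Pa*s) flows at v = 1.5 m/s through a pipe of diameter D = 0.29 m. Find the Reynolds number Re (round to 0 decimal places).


Re = rho * v * D / mu
Re = 1003 * 1.5 * 0.29 / 0.0053
Re = 436.305 / 0.0053
Re = 82322


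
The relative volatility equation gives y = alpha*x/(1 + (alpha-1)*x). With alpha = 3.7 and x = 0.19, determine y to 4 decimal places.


y = alpha*x / (1 + (alpha-1)*x)
y = 3.7*0.19 / (1 + (3.7-1)*0.19)
y = 0.703 / (1 + 0.513)
y = 0.703 / 1.513
y = 0.4646


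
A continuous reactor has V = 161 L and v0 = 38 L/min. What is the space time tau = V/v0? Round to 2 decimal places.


tau = V / v0
tau = 161 / 38
tau = 4.24 min


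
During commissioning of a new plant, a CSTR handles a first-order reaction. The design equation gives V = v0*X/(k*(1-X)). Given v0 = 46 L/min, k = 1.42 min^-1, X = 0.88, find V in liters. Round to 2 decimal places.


V = v0 * X / (k * (1 - X))
V = 46 * 0.88 / (1.42 * (1 - 0.88))
V = 40.48 / (1.42 * 0.12)
V = 40.48 / 0.1704
V = 237.56 L


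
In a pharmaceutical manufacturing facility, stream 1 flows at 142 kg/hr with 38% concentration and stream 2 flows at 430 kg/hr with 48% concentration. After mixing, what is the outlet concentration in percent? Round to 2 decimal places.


Mass balance on solute: F1*x1 + F2*x2 = F3*x3
F3 = F1 + F2 = 142 + 430 = 572 kg/hr
x3 = (F1*x1 + F2*x2)/F3
x3 = (142*0.38 + 430*0.48) / 572
x3 = 45.52%


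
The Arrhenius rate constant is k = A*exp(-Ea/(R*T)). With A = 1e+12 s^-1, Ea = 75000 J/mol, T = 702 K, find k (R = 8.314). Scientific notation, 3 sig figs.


k = A * exp(-Ea/(R*T))
k = 1e+12 * exp(-75000 / (8.314 * 702))
k = 1e+12 * exp(-12.850326)
k = 2.63e+06


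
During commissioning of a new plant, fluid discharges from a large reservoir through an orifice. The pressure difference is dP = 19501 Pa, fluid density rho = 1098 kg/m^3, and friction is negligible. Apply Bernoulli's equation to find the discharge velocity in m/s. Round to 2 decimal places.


v = sqrt(2*dP/rho)
v = sqrt(2*19501/1098)
v = sqrt(35.520947)
v = 5.96 m/s


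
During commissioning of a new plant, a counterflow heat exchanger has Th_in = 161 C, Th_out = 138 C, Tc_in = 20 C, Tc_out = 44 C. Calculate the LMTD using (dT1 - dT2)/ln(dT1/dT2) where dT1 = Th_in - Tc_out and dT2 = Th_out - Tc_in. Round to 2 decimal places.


dT1 = Th_in - Tc_out = 161 - 44 = 117
dT2 = Th_out - Tc_in = 138 - 20 = 118
LMTD = (dT1 - dT2) / ln(dT1/dT2)
LMTD = (117 - 118) / ln(117/118)
LMTD = 117.50 K


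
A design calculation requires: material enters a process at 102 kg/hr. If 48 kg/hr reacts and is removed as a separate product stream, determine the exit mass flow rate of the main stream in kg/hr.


Steady-state mass balance on the main outlet: F_out = F_in - F_removed
F_out = 102 - 48
F_out = 54 kg/hr


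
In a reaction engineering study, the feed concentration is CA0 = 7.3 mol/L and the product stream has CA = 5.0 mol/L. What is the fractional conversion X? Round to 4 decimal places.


X = (CA0 - CA) / CA0
X = (7.3 - 5.0) / 7.3
X = 2.3 / 7.3
X = 0.3151


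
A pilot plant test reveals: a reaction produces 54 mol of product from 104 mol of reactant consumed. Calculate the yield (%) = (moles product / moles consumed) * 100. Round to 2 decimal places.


Yield = (moles product / moles consumed) * 100%
Yield = (54 / 104) * 100
Yield = 0.5192 * 100
Yield = 51.92%


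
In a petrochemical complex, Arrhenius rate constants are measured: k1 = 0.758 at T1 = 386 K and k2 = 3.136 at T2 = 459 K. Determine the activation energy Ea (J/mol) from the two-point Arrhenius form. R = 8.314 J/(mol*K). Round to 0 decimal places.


Ea = R * ln(k2/k1) / (1/T1 - 1/T2)
ln(k2/k1) = ln(3.136/0.758) = 1.42002
1/T1 - 1/T2 = 1/386 - 1/459 = 0.000412024338
Ea = 8.314 * 1.42002 / 0.000412024338
Ea = 28654 J/mol


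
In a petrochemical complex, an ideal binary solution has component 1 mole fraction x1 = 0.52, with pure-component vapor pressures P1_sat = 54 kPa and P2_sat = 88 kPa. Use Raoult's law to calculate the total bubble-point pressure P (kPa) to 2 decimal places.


P = x1*P1_sat + x2*P2_sat
x2 = 1 - x1 = 1 - 0.52 = 0.48
P = 0.52*54 + 0.48*88
P = 28.08 + 42.24
P = 70.32 kPa


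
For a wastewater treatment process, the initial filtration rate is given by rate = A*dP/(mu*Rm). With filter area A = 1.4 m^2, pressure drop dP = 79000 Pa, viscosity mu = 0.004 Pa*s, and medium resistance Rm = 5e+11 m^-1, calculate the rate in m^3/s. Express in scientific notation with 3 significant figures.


rate = A * dP / (mu * Rm)
rate = 1.4 * 79000 / (0.004 * 5e+11)
rate = 110600.0 / 2.000e+09
rate = 5.53e-05 m^3/s


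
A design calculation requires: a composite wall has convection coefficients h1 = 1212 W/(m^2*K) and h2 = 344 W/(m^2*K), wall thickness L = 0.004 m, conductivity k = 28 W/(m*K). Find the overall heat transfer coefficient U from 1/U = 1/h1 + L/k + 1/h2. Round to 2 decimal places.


1/U = 1/h1 + L/k + 1/h2
1/U = 1/1212 + 0.004/28 + 1/344
1/U = 0.0008250825 + 0.0001428571 + 0.0029069767
1/U = 0.0038749163
U = 258.07 W/(m^2*K)


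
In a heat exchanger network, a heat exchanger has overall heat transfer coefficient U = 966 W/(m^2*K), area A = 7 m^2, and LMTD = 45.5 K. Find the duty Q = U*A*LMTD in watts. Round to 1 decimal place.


Q = U * A * LMTD
Q = 966 * 7 * 45.5
Q = 307671.0 W


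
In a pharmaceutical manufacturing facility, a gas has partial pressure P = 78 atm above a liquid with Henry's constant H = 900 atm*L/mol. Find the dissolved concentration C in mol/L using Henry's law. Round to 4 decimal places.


C = P / H
C = 78 / 900
C = 0.0867 mol/L


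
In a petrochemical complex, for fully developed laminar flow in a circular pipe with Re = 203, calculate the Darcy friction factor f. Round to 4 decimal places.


f = 64 / Re
f = 64 / 203
f = 0.3153


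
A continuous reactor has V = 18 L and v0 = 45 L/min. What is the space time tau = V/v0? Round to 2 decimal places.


tau = V / v0
tau = 18 / 45
tau = 0.40 min


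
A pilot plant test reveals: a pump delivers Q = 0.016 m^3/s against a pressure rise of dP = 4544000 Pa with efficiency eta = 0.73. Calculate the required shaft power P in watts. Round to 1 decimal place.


P = Q * dP / eta
P = 0.016 * 4544000 / 0.73
P = 72704.0 / 0.73
P = 99594.5 W


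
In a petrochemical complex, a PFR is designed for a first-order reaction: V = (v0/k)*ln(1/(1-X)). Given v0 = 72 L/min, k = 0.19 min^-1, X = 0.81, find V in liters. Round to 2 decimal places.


V = (v0/k) * ln(1/(1-X))
V = (72/0.19) * ln(1/(1-0.81))
V = 378.947368 * ln(5.263158)
V = 378.947368 * 1.660731
V = 629.33 L


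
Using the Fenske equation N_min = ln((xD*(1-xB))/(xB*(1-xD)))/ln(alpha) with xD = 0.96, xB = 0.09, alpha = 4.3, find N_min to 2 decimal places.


N_min = ln((xD*(1-xB))/(xB*(1-xD))) / ln(alpha)
Numerator inside ln: 0.8736 / 0.0036 = 242.666667
ln(242.666667) = 5.491689
ln(alpha) = ln(4.3) = 1.458615
N_min = 5.491689 / 1.458615 = 3.77


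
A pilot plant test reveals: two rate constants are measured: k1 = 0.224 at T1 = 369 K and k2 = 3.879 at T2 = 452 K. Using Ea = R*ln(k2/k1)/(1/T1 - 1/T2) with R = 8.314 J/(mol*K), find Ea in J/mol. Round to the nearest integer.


Ea = R * ln(k2/k1) / (1/T1 - 1/T2)
ln(k2/k1) = ln(3.879/0.224) = 2.8516866
1/T1 - 1/T2 = 1/369 - 1/452 = 0.00049763772
Ea = 8.314 * 2.8516866 / 0.00049763772
Ea = 47643 J/mol


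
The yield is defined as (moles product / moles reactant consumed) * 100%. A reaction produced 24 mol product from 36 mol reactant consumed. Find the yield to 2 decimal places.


Yield = (moles product / moles consumed) * 100%
Yield = (24 / 36) * 100
Yield = 0.6667 * 100
Yield = 66.67%


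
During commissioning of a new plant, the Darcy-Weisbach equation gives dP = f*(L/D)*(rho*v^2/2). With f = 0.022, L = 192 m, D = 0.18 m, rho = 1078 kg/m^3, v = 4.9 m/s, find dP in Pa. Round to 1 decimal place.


dP = f * (L/D) * (rho*v^2/2)
dP = 0.022 * (192/0.18) * (1078*4.9^2/2)
L/D = 1066.66666667
rho*v^2/2 = 1078*24.01/2 = 12941.39
dP = 0.022 * 1066.66666667 * 12941.39
dP = 303691.3 Pa


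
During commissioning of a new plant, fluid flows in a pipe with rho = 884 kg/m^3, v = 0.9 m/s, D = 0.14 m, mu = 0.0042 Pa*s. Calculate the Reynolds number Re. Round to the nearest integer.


Re = rho * v * D / mu
Re = 884 * 0.9 * 0.14 / 0.0042
Re = 111.384 / 0.0042
Re = 26520


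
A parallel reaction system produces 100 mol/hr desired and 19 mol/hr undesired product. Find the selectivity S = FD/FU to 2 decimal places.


S = desired product rate / undesired product rate
S = 100 / 19
S = 5.26


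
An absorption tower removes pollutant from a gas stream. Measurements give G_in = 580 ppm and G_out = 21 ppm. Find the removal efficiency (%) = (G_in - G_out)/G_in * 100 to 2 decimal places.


Efficiency = (G_in - G_out) / G_in * 100%
Efficiency = (580 - 21) / 580 * 100
Efficiency = 559 / 580 * 100
Efficiency = 96.38%


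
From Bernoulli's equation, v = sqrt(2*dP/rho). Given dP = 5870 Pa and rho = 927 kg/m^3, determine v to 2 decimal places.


v = sqrt(2*dP/rho)
v = sqrt(2*5870/927)
v = sqrt(12.664509)
v = 3.56 m/s


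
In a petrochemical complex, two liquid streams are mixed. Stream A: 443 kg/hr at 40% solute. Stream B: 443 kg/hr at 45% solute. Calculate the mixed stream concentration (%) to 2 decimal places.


Mass balance on solute: F1*x1 + F2*x2 = F3*x3
F3 = F1 + F2 = 443 + 443 = 886 kg/hr
x3 = (F1*x1 + F2*x2)/F3
x3 = (443*0.4 + 443*0.45) / 886
x3 = 42.50%


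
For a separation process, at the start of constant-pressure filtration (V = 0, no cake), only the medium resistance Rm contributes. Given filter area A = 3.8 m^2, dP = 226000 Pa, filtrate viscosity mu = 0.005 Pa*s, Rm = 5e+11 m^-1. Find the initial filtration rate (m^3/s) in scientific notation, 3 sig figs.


rate = A * dP / (mu * Rm)
rate = 3.8 * 226000 / (0.005 * 5e+11)
rate = 858800.0 / 2.500e+09
rate = 3.44e-04 m^3/s


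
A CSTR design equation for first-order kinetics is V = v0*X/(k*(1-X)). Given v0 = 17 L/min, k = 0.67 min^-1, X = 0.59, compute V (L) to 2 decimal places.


V = v0 * X / (k * (1 - X))
V = 17 * 0.59 / (0.67 * (1 - 0.59))
V = 10.03 / (0.67 * 0.41)
V = 10.03 / 0.2747
V = 36.51 L


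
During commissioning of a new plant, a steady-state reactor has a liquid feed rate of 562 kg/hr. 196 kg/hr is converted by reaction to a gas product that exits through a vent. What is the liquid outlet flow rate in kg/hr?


Steady-state mass balance on the main outlet: F_out = F_in - F_removed
F_out = 562 - 196
F_out = 366 kg/hr


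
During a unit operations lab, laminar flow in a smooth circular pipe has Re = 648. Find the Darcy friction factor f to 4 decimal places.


f = 64 / Re
f = 64 / 648
f = 0.0988


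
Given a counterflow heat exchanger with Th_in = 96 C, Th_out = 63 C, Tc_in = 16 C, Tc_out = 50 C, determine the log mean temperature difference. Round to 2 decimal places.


dT1 = Th_in - Tc_out = 96 - 50 = 46
dT2 = Th_out - Tc_in = 63 - 16 = 47
LMTD = (dT1 - dT2) / ln(dT1/dT2)
LMTD = (46 - 47) / ln(46/47)
LMTD = 46.50 K


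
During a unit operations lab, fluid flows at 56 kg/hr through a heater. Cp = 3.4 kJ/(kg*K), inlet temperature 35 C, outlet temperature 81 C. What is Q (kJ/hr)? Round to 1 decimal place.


Q = m_dot * Cp * (T2 - T1)
Q = 56 * 3.4 * (81 - 35)
Q = 56 * 3.4 * 46
Q = 8758.4 kJ/hr


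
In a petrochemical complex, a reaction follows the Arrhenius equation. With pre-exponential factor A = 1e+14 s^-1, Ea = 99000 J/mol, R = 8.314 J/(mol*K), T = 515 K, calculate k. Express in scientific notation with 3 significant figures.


k = A * exp(-Ea/(R*T))
k = 1e+14 * exp(-99000 / (8.314 * 515))
k = 1e+14 * exp(-23.121603)
k = 9.09e+03


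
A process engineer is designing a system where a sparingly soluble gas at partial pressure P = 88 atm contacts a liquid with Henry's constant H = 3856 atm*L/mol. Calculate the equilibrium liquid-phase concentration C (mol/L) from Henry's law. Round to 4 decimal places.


C = P / H
C = 88 / 3856
C = 0.0228 mol/L


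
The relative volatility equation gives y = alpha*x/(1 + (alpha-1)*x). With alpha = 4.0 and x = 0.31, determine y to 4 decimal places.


y = alpha*x / (1 + (alpha-1)*x)
y = 4.0*0.31 / (1 + (4.0-1)*0.31)
y = 1.24 / (1 + 0.93)
y = 1.24 / 1.93
y = 0.6425


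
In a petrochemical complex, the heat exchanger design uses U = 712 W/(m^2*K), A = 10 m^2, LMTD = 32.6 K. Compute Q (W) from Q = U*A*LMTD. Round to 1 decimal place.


Q = U * A * LMTD
Q = 712 * 10 * 32.6
Q = 232112.0 W


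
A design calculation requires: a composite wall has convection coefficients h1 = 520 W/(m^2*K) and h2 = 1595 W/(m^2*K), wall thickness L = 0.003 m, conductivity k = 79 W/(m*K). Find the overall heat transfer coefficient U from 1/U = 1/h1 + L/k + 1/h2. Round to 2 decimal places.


1/U = 1/h1 + L/k + 1/h2
1/U = 1/520 + 0.003/79 + 1/1595
1/U = 0.0019230769 + 3.79747e-05 + 0.0006269592
1/U = 0.0025880108
U = 386.40 W/(m^2*K)


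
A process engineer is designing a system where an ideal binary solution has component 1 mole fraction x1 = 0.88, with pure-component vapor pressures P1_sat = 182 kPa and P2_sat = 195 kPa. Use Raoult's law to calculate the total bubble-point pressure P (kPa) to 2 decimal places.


P = x1*P1_sat + x2*P2_sat
x2 = 1 - x1 = 1 - 0.88 = 0.12
P = 0.88*182 + 0.12*195
P = 160.16 + 23.4
P = 183.56 kPa


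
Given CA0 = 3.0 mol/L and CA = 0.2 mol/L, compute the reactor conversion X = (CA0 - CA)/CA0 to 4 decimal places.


X = (CA0 - CA) / CA0
X = (3.0 - 0.2) / 3.0
X = 2.8 / 3.0
X = 0.9333


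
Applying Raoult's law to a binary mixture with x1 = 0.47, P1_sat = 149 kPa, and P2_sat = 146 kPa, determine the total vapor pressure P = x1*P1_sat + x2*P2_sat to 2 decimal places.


P = x1*P1_sat + x2*P2_sat
x2 = 1 - x1 = 1 - 0.47 = 0.53
P = 0.47*149 + 0.53*146
P = 70.03 + 77.38
P = 147.41 kPa


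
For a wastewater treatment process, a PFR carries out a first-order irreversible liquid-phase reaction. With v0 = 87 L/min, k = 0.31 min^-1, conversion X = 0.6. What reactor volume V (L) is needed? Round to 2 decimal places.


V = (v0/k) * ln(1/(1-X))
V = (87/0.31) * ln(1/(1-0.6))
V = 280.645161 * ln(2.5)
V = 280.645161 * 0.916291
V = 257.15 L


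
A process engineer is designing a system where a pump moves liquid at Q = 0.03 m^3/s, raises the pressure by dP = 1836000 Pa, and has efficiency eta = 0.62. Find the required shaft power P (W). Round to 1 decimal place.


P = Q * dP / eta
P = 0.03 * 1836000 / 0.62
P = 55080.0 / 0.62
P = 88838.7 W


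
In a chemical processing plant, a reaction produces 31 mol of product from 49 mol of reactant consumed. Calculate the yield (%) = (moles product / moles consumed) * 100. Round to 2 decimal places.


Yield = (moles product / moles consumed) * 100%
Yield = (31 / 49) * 100
Yield = 0.6327 * 100
Yield = 63.27%


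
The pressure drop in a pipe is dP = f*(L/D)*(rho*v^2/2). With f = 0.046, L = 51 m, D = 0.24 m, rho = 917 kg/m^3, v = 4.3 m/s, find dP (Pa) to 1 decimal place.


dP = f * (L/D) * (rho*v^2/2)
dP = 0.046 * (51/0.24) * (917*4.3^2/2)
L/D = 212.5
rho*v^2/2 = 917*18.49/2 = 8477.665
dP = 0.046 * 212.5 * 8477.665
dP = 82869.2 Pa


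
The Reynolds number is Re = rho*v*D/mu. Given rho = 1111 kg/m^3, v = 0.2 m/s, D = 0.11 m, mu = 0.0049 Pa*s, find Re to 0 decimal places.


Re = rho * v * D / mu
Re = 1111 * 0.2 * 0.11 / 0.0049
Re = 24.442 / 0.0049
Re = 4988


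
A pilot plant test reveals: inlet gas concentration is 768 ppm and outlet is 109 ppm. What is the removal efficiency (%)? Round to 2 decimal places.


Efficiency = (G_in - G_out) / G_in * 100%
Efficiency = (768 - 109) / 768 * 100
Efficiency = 659 / 768 * 100
Efficiency = 85.81%


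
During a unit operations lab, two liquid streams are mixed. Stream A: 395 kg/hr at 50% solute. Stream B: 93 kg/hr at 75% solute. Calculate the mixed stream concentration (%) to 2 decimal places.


Mass balance on solute: F1*x1 + F2*x2 = F3*x3
F3 = F1 + F2 = 395 + 93 = 488 kg/hr
x3 = (F1*x1 + F2*x2)/F3
x3 = (395*0.5 + 93*0.75) / 488
x3 = 54.76%


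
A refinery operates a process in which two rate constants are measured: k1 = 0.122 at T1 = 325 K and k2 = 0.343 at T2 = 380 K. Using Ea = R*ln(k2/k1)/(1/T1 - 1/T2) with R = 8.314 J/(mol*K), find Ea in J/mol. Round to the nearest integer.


Ea = R * ln(k2/k1) / (1/T1 - 1/T2)
ln(k2/k1) = ln(0.343/0.122) = 1.0337094
1/T1 - 1/T2 = 1/325 - 1/380 = 0.00044534413
Ea = 8.314 * 1.0337094 / 0.00044534413
Ea = 19298 J/mol


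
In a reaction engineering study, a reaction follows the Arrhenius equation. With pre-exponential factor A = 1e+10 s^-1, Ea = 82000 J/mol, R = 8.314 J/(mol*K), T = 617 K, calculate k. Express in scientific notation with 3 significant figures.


k = A * exp(-Ea/(R*T))
k = 1e+10 * exp(-82000 / (8.314 * 617))
k = 1e+10 * exp(-15.985222)
k = 1.14e+03


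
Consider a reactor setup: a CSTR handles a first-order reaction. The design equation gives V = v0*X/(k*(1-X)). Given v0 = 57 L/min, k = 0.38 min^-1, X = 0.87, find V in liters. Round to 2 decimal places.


V = v0 * X / (k * (1 - X))
V = 57 * 0.87 / (0.38 * (1 - 0.87))
V = 49.59 / (0.38 * 0.13)
V = 49.59 / 0.0494
V = 1003.85 L


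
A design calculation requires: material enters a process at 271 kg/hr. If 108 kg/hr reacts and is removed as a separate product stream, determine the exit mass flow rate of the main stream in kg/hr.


Steady-state mass balance on the main outlet: F_out = F_in - F_removed
F_out = 271 - 108
F_out = 163 kg/hr


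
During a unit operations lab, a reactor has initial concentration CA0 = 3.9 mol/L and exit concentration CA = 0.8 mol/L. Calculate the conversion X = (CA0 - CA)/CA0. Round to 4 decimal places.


X = (CA0 - CA) / CA0
X = (3.9 - 0.8) / 3.9
X = 3.1 / 3.9
X = 0.7949


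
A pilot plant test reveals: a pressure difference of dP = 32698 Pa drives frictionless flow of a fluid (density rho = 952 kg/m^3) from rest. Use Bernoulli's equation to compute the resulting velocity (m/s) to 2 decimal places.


v = sqrt(2*dP/rho)
v = sqrt(2*32698/952)
v = sqrt(68.693277)
v = 8.29 m/s


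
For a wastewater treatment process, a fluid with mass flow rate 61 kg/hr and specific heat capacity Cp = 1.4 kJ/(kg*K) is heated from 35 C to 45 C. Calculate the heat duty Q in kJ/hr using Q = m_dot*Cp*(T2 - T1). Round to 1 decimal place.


Q = m_dot * Cp * (T2 - T1)
Q = 61 * 1.4 * (45 - 35)
Q = 61 * 1.4 * 10
Q = 854.0 kJ/hr
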